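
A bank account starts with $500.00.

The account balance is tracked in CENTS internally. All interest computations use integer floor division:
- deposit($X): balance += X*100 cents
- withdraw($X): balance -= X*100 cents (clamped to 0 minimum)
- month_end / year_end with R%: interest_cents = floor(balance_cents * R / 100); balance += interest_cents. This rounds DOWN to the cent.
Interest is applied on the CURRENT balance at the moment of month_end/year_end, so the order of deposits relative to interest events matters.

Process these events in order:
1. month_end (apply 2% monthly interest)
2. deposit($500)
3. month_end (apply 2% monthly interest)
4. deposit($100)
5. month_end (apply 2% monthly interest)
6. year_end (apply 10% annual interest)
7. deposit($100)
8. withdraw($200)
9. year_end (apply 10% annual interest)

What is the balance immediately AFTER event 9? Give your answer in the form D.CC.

Answer: 1284.88

Derivation:
After 1 (month_end (apply 2% monthly interest)): balance=$510.00 total_interest=$10.00
After 2 (deposit($500)): balance=$1010.00 total_interest=$10.00
After 3 (month_end (apply 2% monthly interest)): balance=$1030.20 total_interest=$30.20
After 4 (deposit($100)): balance=$1130.20 total_interest=$30.20
After 5 (month_end (apply 2% monthly interest)): balance=$1152.80 total_interest=$52.80
After 6 (year_end (apply 10% annual interest)): balance=$1268.08 total_interest=$168.08
After 7 (deposit($100)): balance=$1368.08 total_interest=$168.08
After 8 (withdraw($200)): balance=$1168.08 total_interest=$168.08
After 9 (year_end (apply 10% annual interest)): balance=$1284.88 total_interest=$284.88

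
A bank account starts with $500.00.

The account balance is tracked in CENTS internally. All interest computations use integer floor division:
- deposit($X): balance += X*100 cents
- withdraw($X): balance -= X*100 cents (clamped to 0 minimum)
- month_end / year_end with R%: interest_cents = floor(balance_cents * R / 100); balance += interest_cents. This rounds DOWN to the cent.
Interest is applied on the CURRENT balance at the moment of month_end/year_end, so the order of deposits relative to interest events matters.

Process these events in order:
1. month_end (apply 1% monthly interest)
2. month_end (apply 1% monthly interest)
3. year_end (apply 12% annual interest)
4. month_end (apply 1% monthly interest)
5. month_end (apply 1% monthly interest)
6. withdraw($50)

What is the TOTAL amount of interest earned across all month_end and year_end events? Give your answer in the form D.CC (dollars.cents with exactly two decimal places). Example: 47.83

Answer: 82.72

Derivation:
After 1 (month_end (apply 1% monthly interest)): balance=$505.00 total_interest=$5.00
After 2 (month_end (apply 1% monthly interest)): balance=$510.05 total_interest=$10.05
After 3 (year_end (apply 12% annual interest)): balance=$571.25 total_interest=$71.25
After 4 (month_end (apply 1% monthly interest)): balance=$576.96 total_interest=$76.96
After 5 (month_end (apply 1% monthly interest)): balance=$582.72 total_interest=$82.72
After 6 (withdraw($50)): balance=$532.72 total_interest=$82.72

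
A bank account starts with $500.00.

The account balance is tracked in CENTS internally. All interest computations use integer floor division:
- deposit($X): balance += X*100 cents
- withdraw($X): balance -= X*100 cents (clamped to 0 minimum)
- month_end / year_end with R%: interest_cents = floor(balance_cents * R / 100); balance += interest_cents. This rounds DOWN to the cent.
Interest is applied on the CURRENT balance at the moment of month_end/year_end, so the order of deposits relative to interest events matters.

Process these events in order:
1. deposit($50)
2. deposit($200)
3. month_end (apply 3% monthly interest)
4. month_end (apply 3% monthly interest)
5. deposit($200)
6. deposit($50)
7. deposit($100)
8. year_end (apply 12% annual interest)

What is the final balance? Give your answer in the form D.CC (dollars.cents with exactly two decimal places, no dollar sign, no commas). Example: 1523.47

Answer: 1283.15

Derivation:
After 1 (deposit($50)): balance=$550.00 total_interest=$0.00
After 2 (deposit($200)): balance=$750.00 total_interest=$0.00
After 3 (month_end (apply 3% monthly interest)): balance=$772.50 total_interest=$22.50
After 4 (month_end (apply 3% monthly interest)): balance=$795.67 total_interest=$45.67
After 5 (deposit($200)): balance=$995.67 total_interest=$45.67
After 6 (deposit($50)): balance=$1045.67 total_interest=$45.67
After 7 (deposit($100)): balance=$1145.67 total_interest=$45.67
After 8 (year_end (apply 12% annual interest)): balance=$1283.15 total_interest=$183.15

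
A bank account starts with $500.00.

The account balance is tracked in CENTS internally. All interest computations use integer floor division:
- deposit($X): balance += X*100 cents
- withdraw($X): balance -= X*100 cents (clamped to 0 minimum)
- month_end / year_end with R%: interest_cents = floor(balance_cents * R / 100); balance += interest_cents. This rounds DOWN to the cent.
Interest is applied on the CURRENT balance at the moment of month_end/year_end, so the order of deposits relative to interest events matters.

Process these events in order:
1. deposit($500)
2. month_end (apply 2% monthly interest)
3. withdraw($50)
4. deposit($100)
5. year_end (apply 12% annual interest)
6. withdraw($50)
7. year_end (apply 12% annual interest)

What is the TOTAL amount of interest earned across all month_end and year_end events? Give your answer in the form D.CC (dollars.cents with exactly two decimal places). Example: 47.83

Answer: 286.20

Derivation:
After 1 (deposit($500)): balance=$1000.00 total_interest=$0.00
After 2 (month_end (apply 2% monthly interest)): balance=$1020.00 total_interest=$20.00
After 3 (withdraw($50)): balance=$970.00 total_interest=$20.00
After 4 (deposit($100)): balance=$1070.00 total_interest=$20.00
After 5 (year_end (apply 12% annual interest)): balance=$1198.40 total_interest=$148.40
After 6 (withdraw($50)): balance=$1148.40 total_interest=$148.40
After 7 (year_end (apply 12% annual interest)): balance=$1286.20 total_interest=$286.20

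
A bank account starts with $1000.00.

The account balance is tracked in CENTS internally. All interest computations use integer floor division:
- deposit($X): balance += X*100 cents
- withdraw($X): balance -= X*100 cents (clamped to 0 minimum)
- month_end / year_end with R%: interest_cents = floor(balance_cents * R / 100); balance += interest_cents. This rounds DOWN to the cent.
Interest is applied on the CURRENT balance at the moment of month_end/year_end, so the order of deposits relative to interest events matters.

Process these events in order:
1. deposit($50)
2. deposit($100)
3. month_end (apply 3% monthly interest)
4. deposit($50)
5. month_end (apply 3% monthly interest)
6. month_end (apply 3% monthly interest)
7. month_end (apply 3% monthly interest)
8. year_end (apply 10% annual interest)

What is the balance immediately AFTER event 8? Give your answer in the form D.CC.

After 1 (deposit($50)): balance=$1050.00 total_interest=$0.00
After 2 (deposit($100)): balance=$1150.00 total_interest=$0.00
After 3 (month_end (apply 3% monthly interest)): balance=$1184.50 total_interest=$34.50
After 4 (deposit($50)): balance=$1234.50 total_interest=$34.50
After 5 (month_end (apply 3% monthly interest)): balance=$1271.53 total_interest=$71.53
After 6 (month_end (apply 3% monthly interest)): balance=$1309.67 total_interest=$109.67
After 7 (month_end (apply 3% monthly interest)): balance=$1348.96 total_interest=$148.96
After 8 (year_end (apply 10% annual interest)): balance=$1483.85 total_interest=$283.85

Answer: 1483.85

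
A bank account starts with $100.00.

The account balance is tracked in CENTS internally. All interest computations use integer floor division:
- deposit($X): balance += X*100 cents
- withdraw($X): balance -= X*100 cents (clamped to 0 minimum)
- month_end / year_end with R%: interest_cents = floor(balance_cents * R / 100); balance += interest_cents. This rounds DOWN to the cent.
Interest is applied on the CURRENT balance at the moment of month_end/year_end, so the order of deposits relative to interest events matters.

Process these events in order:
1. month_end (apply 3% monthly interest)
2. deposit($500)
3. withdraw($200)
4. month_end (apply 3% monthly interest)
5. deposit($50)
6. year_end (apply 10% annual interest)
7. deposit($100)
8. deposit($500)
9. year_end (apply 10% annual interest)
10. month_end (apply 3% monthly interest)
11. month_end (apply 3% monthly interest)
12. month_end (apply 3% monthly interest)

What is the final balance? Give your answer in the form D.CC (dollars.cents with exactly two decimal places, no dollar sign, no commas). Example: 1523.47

Answer: 1336.11

Derivation:
After 1 (month_end (apply 3% monthly interest)): balance=$103.00 total_interest=$3.00
After 2 (deposit($500)): balance=$603.00 total_interest=$3.00
After 3 (withdraw($200)): balance=$403.00 total_interest=$3.00
After 4 (month_end (apply 3% monthly interest)): balance=$415.09 total_interest=$15.09
After 5 (deposit($50)): balance=$465.09 total_interest=$15.09
After 6 (year_end (apply 10% annual interest)): balance=$511.59 total_interest=$61.59
After 7 (deposit($100)): balance=$611.59 total_interest=$61.59
After 8 (deposit($500)): balance=$1111.59 total_interest=$61.59
After 9 (year_end (apply 10% annual interest)): balance=$1222.74 total_interest=$172.74
After 10 (month_end (apply 3% monthly interest)): balance=$1259.42 total_interest=$209.42
After 11 (month_end (apply 3% monthly interest)): balance=$1297.20 total_interest=$247.20
After 12 (month_end (apply 3% monthly interest)): balance=$1336.11 total_interest=$286.11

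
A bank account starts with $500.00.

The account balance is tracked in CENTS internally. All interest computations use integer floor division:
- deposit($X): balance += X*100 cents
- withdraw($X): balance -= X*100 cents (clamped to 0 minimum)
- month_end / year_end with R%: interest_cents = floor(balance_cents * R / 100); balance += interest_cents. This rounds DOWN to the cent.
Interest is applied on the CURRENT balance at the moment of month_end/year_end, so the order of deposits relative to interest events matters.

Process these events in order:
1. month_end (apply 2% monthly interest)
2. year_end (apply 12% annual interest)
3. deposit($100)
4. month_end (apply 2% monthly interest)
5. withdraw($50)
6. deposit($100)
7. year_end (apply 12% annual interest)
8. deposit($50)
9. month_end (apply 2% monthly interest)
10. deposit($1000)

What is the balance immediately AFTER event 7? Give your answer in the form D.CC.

Answer: 822.77

Derivation:
After 1 (month_end (apply 2% monthly interest)): balance=$510.00 total_interest=$10.00
After 2 (year_end (apply 12% annual interest)): balance=$571.20 total_interest=$71.20
After 3 (deposit($100)): balance=$671.20 total_interest=$71.20
After 4 (month_end (apply 2% monthly interest)): balance=$684.62 total_interest=$84.62
After 5 (withdraw($50)): balance=$634.62 total_interest=$84.62
After 6 (deposit($100)): balance=$734.62 total_interest=$84.62
After 7 (year_end (apply 12% annual interest)): balance=$822.77 total_interest=$172.77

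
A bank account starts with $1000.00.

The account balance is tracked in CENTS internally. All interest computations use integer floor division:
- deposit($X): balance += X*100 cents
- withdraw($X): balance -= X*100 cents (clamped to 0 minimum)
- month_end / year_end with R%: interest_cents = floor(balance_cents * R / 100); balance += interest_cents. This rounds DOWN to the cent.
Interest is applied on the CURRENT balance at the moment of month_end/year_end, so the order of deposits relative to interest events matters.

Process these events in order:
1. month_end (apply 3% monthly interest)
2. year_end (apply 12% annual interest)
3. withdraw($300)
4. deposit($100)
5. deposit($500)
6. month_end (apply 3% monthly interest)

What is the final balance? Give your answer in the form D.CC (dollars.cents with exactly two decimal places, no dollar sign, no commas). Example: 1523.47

Answer: 1497.20

Derivation:
After 1 (month_end (apply 3% monthly interest)): balance=$1030.00 total_interest=$30.00
After 2 (year_end (apply 12% annual interest)): balance=$1153.60 total_interest=$153.60
After 3 (withdraw($300)): balance=$853.60 total_interest=$153.60
After 4 (deposit($100)): balance=$953.60 total_interest=$153.60
After 5 (deposit($500)): balance=$1453.60 total_interest=$153.60
After 6 (month_end (apply 3% monthly interest)): balance=$1497.20 total_interest=$197.20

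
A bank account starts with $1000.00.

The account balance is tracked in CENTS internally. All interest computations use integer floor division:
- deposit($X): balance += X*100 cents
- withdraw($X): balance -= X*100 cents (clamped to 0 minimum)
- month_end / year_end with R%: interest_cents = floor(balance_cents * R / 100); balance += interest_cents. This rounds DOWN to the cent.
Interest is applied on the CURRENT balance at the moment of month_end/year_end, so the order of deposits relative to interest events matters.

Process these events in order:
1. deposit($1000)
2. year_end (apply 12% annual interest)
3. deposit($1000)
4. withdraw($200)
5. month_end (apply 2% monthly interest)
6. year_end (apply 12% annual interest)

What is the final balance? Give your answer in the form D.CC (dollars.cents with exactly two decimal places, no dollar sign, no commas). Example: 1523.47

Answer: 3472.89

Derivation:
After 1 (deposit($1000)): balance=$2000.00 total_interest=$0.00
After 2 (year_end (apply 12% annual interest)): balance=$2240.00 total_interest=$240.00
After 3 (deposit($1000)): balance=$3240.00 total_interest=$240.00
After 4 (withdraw($200)): balance=$3040.00 total_interest=$240.00
After 5 (month_end (apply 2% monthly interest)): balance=$3100.80 total_interest=$300.80
After 6 (year_end (apply 12% annual interest)): balance=$3472.89 total_interest=$672.89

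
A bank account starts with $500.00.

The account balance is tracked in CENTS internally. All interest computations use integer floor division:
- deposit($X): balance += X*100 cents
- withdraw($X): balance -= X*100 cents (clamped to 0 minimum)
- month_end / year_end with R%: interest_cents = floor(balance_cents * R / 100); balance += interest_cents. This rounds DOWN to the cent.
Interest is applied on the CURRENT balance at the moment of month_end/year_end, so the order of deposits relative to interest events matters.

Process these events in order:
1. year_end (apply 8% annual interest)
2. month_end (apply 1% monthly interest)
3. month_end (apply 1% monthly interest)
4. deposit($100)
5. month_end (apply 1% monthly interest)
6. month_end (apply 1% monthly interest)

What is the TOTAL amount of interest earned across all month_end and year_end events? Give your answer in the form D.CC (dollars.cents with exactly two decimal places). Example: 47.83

Answer: 63.92

Derivation:
After 1 (year_end (apply 8% annual interest)): balance=$540.00 total_interest=$40.00
After 2 (month_end (apply 1% monthly interest)): balance=$545.40 total_interest=$45.40
After 3 (month_end (apply 1% monthly interest)): balance=$550.85 total_interest=$50.85
After 4 (deposit($100)): balance=$650.85 total_interest=$50.85
After 5 (month_end (apply 1% monthly interest)): balance=$657.35 total_interest=$57.35
After 6 (month_end (apply 1% monthly interest)): balance=$663.92 total_interest=$63.92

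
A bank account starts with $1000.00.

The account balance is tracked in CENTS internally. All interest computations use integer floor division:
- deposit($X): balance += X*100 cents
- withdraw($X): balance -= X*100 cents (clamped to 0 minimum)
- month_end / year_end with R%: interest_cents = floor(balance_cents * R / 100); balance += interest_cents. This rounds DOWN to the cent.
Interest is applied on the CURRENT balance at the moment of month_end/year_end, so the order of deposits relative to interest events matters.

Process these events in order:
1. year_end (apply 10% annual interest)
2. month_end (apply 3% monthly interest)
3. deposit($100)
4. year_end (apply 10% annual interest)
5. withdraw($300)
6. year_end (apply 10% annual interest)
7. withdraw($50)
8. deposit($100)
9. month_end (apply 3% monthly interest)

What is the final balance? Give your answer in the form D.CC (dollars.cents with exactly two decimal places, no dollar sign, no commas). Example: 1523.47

After 1 (year_end (apply 10% annual interest)): balance=$1100.00 total_interest=$100.00
After 2 (month_end (apply 3% monthly interest)): balance=$1133.00 total_interest=$133.00
After 3 (deposit($100)): balance=$1233.00 total_interest=$133.00
After 4 (year_end (apply 10% annual interest)): balance=$1356.30 total_interest=$256.30
After 5 (withdraw($300)): balance=$1056.30 total_interest=$256.30
After 6 (year_end (apply 10% annual interest)): balance=$1161.93 total_interest=$361.93
After 7 (withdraw($50)): balance=$1111.93 total_interest=$361.93
After 8 (deposit($100)): balance=$1211.93 total_interest=$361.93
After 9 (month_end (apply 3% monthly interest)): balance=$1248.28 total_interest=$398.28

Answer: 1248.28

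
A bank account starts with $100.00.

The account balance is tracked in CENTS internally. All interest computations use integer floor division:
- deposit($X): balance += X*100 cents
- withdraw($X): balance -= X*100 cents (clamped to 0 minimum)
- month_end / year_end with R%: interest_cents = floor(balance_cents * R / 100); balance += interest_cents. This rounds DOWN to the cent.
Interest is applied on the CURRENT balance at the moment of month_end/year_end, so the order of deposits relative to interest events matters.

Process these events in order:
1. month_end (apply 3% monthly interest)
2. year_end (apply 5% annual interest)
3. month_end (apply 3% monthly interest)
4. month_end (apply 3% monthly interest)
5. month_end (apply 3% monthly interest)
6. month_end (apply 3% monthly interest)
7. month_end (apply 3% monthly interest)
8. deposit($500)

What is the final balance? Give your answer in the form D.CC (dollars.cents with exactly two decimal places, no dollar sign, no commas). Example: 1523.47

Answer: 625.36

Derivation:
After 1 (month_end (apply 3% monthly interest)): balance=$103.00 total_interest=$3.00
After 2 (year_end (apply 5% annual interest)): balance=$108.15 total_interest=$8.15
After 3 (month_end (apply 3% monthly interest)): balance=$111.39 total_interest=$11.39
After 4 (month_end (apply 3% monthly interest)): balance=$114.73 total_interest=$14.73
After 5 (month_end (apply 3% monthly interest)): balance=$118.17 total_interest=$18.17
After 6 (month_end (apply 3% monthly interest)): balance=$121.71 total_interest=$21.71
After 7 (month_end (apply 3% monthly interest)): balance=$125.36 total_interest=$25.36
After 8 (deposit($500)): balance=$625.36 total_interest=$25.36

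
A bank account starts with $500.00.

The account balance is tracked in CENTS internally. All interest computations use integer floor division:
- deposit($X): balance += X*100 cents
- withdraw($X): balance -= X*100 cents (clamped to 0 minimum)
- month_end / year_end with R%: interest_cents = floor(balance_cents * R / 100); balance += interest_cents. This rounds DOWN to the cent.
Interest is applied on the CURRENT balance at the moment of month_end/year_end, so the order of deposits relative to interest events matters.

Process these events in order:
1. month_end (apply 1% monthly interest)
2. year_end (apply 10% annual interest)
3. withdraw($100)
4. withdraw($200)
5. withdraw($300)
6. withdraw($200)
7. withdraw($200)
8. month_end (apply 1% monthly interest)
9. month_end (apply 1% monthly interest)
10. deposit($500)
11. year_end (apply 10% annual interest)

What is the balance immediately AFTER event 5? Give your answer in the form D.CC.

Answer: 0.00

Derivation:
After 1 (month_end (apply 1% monthly interest)): balance=$505.00 total_interest=$5.00
After 2 (year_end (apply 10% annual interest)): balance=$555.50 total_interest=$55.50
After 3 (withdraw($100)): balance=$455.50 total_interest=$55.50
After 4 (withdraw($200)): balance=$255.50 total_interest=$55.50
After 5 (withdraw($300)): balance=$0.00 total_interest=$55.50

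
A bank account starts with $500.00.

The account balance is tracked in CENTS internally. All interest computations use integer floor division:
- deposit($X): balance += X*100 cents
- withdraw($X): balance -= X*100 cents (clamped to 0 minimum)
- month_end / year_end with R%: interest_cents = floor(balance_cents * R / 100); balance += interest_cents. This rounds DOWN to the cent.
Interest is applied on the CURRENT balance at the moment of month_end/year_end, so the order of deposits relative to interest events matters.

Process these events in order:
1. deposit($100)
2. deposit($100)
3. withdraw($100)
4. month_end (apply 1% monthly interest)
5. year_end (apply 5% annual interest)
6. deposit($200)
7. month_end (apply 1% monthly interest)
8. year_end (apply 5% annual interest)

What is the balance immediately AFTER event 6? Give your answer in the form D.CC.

After 1 (deposit($100)): balance=$600.00 total_interest=$0.00
After 2 (deposit($100)): balance=$700.00 total_interest=$0.00
After 3 (withdraw($100)): balance=$600.00 total_interest=$0.00
After 4 (month_end (apply 1% monthly interest)): balance=$606.00 total_interest=$6.00
After 5 (year_end (apply 5% annual interest)): balance=$636.30 total_interest=$36.30
After 6 (deposit($200)): balance=$836.30 total_interest=$36.30

Answer: 836.30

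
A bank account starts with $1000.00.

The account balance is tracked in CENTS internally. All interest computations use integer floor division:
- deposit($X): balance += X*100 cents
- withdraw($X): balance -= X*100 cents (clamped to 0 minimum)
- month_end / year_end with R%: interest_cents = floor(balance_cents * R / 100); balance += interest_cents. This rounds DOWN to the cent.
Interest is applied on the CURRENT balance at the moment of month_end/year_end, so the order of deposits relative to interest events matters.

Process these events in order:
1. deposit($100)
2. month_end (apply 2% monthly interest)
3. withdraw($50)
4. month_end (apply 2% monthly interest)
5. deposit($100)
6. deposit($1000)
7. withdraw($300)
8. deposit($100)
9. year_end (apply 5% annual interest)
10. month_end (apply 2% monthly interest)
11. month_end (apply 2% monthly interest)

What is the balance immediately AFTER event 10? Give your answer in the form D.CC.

After 1 (deposit($100)): balance=$1100.00 total_interest=$0.00
After 2 (month_end (apply 2% monthly interest)): balance=$1122.00 total_interest=$22.00
After 3 (withdraw($50)): balance=$1072.00 total_interest=$22.00
After 4 (month_end (apply 2% monthly interest)): balance=$1093.44 total_interest=$43.44
After 5 (deposit($100)): balance=$1193.44 total_interest=$43.44
After 6 (deposit($1000)): balance=$2193.44 total_interest=$43.44
After 7 (withdraw($300)): balance=$1893.44 total_interest=$43.44
After 8 (deposit($100)): balance=$1993.44 total_interest=$43.44
After 9 (year_end (apply 5% annual interest)): balance=$2093.11 total_interest=$143.11
After 10 (month_end (apply 2% monthly interest)): balance=$2134.97 total_interest=$184.97

Answer: 2134.97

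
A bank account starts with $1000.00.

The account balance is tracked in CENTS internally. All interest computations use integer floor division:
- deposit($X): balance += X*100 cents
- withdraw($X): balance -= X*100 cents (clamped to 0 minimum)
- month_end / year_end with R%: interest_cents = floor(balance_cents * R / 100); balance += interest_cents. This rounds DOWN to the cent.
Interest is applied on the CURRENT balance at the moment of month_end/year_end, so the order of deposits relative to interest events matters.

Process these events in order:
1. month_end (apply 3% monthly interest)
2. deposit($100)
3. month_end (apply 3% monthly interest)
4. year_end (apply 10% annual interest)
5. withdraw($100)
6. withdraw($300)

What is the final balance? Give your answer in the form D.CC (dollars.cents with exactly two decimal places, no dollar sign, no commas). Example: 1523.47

After 1 (month_end (apply 3% monthly interest)): balance=$1030.00 total_interest=$30.00
After 2 (deposit($100)): balance=$1130.00 total_interest=$30.00
After 3 (month_end (apply 3% monthly interest)): balance=$1163.90 total_interest=$63.90
After 4 (year_end (apply 10% annual interest)): balance=$1280.29 total_interest=$180.29
After 5 (withdraw($100)): balance=$1180.29 total_interest=$180.29
After 6 (withdraw($300)): balance=$880.29 total_interest=$180.29

Answer: 880.29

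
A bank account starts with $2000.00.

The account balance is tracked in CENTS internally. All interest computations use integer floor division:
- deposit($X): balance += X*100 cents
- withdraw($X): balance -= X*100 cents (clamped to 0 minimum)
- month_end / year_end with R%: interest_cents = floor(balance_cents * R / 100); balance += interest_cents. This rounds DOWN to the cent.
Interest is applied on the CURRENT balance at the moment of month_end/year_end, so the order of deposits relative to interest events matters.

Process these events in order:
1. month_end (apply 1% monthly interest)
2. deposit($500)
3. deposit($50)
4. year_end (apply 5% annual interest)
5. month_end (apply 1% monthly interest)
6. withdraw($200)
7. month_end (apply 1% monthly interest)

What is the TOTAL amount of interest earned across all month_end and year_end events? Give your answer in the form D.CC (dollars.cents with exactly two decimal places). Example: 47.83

Answer: 200.73

Derivation:
After 1 (month_end (apply 1% monthly interest)): balance=$2020.00 total_interest=$20.00
After 2 (deposit($500)): balance=$2520.00 total_interest=$20.00
After 3 (deposit($50)): balance=$2570.00 total_interest=$20.00
After 4 (year_end (apply 5% annual interest)): balance=$2698.50 total_interest=$148.50
After 5 (month_end (apply 1% monthly interest)): balance=$2725.48 total_interest=$175.48
After 6 (withdraw($200)): balance=$2525.48 total_interest=$175.48
After 7 (month_end (apply 1% monthly interest)): balance=$2550.73 total_interest=$200.73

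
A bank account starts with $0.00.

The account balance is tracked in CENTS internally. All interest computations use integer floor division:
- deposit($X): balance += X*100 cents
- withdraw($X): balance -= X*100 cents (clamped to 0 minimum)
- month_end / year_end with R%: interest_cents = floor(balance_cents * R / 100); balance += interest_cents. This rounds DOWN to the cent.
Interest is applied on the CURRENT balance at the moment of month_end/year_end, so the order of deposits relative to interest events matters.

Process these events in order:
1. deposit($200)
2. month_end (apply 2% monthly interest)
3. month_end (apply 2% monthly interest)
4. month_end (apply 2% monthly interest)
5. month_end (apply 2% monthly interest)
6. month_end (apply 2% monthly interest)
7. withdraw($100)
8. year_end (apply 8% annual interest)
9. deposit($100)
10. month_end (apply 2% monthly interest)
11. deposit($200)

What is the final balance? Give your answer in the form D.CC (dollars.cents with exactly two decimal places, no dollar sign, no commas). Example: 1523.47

Answer: 435.06

Derivation:
After 1 (deposit($200)): balance=$200.00 total_interest=$0.00
After 2 (month_end (apply 2% monthly interest)): balance=$204.00 total_interest=$4.00
After 3 (month_end (apply 2% monthly interest)): balance=$208.08 total_interest=$8.08
After 4 (month_end (apply 2% monthly interest)): balance=$212.24 total_interest=$12.24
After 5 (month_end (apply 2% monthly interest)): balance=$216.48 total_interest=$16.48
After 6 (month_end (apply 2% monthly interest)): balance=$220.80 total_interest=$20.80
After 7 (withdraw($100)): balance=$120.80 total_interest=$20.80
After 8 (year_end (apply 8% annual interest)): balance=$130.46 total_interest=$30.46
After 9 (deposit($100)): balance=$230.46 total_interest=$30.46
After 10 (month_end (apply 2% monthly interest)): balance=$235.06 total_interest=$35.06
After 11 (deposit($200)): balance=$435.06 total_interest=$35.06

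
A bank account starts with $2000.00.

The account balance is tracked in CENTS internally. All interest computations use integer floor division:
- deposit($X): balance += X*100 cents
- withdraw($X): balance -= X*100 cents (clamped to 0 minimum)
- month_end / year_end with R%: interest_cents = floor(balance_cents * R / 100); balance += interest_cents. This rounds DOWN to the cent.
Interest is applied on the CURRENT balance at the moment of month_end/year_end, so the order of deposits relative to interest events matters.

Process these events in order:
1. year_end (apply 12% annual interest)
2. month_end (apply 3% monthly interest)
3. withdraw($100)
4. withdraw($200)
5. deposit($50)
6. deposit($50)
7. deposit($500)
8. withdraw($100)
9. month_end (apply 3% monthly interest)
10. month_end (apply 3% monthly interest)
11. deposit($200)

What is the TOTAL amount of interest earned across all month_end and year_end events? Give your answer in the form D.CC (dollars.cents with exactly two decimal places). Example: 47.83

Answer: 459.88

Derivation:
After 1 (year_end (apply 12% annual interest)): balance=$2240.00 total_interest=$240.00
After 2 (month_end (apply 3% monthly interest)): balance=$2307.20 total_interest=$307.20
After 3 (withdraw($100)): balance=$2207.20 total_interest=$307.20
After 4 (withdraw($200)): balance=$2007.20 total_interest=$307.20
After 5 (deposit($50)): balance=$2057.20 total_interest=$307.20
After 6 (deposit($50)): balance=$2107.20 total_interest=$307.20
After 7 (deposit($500)): balance=$2607.20 total_interest=$307.20
After 8 (withdraw($100)): balance=$2507.20 total_interest=$307.20
After 9 (month_end (apply 3% monthly interest)): balance=$2582.41 total_interest=$382.41
After 10 (month_end (apply 3% monthly interest)): balance=$2659.88 total_interest=$459.88
After 11 (deposit($200)): balance=$2859.88 total_interest=$459.88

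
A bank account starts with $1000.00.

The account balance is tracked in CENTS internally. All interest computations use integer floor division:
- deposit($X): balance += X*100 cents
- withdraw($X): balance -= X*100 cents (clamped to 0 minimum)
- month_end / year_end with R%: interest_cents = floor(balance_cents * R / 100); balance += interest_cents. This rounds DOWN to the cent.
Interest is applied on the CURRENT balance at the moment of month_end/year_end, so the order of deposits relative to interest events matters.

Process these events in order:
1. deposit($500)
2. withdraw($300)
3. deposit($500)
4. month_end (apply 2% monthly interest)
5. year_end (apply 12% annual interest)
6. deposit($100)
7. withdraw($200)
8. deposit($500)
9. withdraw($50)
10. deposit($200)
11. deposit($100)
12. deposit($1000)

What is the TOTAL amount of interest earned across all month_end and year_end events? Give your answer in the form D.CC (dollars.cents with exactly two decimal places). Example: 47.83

Answer: 242.08

Derivation:
After 1 (deposit($500)): balance=$1500.00 total_interest=$0.00
After 2 (withdraw($300)): balance=$1200.00 total_interest=$0.00
After 3 (deposit($500)): balance=$1700.00 total_interest=$0.00
After 4 (month_end (apply 2% monthly interest)): balance=$1734.00 total_interest=$34.00
After 5 (year_end (apply 12% annual interest)): balance=$1942.08 total_interest=$242.08
After 6 (deposit($100)): balance=$2042.08 total_interest=$242.08
After 7 (withdraw($200)): balance=$1842.08 total_interest=$242.08
After 8 (deposit($500)): balance=$2342.08 total_interest=$242.08
After 9 (withdraw($50)): balance=$2292.08 total_interest=$242.08
After 10 (deposit($200)): balance=$2492.08 total_interest=$242.08
After 11 (deposit($100)): balance=$2592.08 total_interest=$242.08
After 12 (deposit($1000)): balance=$3592.08 total_interest=$242.08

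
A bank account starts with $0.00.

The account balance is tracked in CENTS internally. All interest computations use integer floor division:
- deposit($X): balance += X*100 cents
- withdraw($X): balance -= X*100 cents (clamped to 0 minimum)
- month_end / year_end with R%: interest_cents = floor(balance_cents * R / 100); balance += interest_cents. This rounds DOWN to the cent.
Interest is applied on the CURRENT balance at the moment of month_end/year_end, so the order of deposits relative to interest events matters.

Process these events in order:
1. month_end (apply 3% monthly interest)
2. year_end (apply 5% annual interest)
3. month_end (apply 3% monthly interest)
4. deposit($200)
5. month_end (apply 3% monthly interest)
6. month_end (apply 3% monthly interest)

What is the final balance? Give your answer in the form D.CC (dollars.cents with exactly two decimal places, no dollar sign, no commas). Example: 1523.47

Answer: 212.18

Derivation:
After 1 (month_end (apply 3% monthly interest)): balance=$0.00 total_interest=$0.00
After 2 (year_end (apply 5% annual interest)): balance=$0.00 total_interest=$0.00
After 3 (month_end (apply 3% monthly interest)): balance=$0.00 total_interest=$0.00
After 4 (deposit($200)): balance=$200.00 total_interest=$0.00
After 5 (month_end (apply 3% monthly interest)): balance=$206.00 total_interest=$6.00
After 6 (month_end (apply 3% monthly interest)): balance=$212.18 total_interest=$12.18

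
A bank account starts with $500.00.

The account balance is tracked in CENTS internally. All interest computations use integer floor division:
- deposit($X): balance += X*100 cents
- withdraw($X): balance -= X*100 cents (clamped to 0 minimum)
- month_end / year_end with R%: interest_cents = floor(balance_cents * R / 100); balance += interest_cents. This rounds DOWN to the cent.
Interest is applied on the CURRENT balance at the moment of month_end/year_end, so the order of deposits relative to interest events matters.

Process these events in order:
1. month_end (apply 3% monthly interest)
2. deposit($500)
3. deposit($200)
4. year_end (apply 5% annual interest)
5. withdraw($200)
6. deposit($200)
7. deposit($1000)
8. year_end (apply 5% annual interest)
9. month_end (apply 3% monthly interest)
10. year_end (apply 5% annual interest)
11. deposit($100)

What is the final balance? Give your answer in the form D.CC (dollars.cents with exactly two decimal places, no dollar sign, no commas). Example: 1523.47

After 1 (month_end (apply 3% monthly interest)): balance=$515.00 total_interest=$15.00
After 2 (deposit($500)): balance=$1015.00 total_interest=$15.00
After 3 (deposit($200)): balance=$1215.00 total_interest=$15.00
After 4 (year_end (apply 5% annual interest)): balance=$1275.75 total_interest=$75.75
After 5 (withdraw($200)): balance=$1075.75 total_interest=$75.75
After 6 (deposit($200)): balance=$1275.75 total_interest=$75.75
After 7 (deposit($1000)): balance=$2275.75 total_interest=$75.75
After 8 (year_end (apply 5% annual interest)): balance=$2389.53 total_interest=$189.53
After 9 (month_end (apply 3% monthly interest)): balance=$2461.21 total_interest=$261.21
After 10 (year_end (apply 5% annual interest)): balance=$2584.27 total_interest=$384.27
After 11 (deposit($100)): balance=$2684.27 total_interest=$384.27

Answer: 2684.27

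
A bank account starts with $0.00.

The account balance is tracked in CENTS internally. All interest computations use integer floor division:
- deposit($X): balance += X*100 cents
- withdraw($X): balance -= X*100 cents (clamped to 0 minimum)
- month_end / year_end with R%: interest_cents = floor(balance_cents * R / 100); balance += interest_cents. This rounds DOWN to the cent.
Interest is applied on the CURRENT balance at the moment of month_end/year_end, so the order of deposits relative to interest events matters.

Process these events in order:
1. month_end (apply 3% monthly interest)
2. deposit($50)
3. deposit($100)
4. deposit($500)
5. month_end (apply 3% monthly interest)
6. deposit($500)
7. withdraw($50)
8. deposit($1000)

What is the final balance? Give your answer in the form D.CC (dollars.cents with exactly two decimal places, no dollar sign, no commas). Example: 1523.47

After 1 (month_end (apply 3% monthly interest)): balance=$0.00 total_interest=$0.00
After 2 (deposit($50)): balance=$50.00 total_interest=$0.00
After 3 (deposit($100)): balance=$150.00 total_interest=$0.00
After 4 (deposit($500)): balance=$650.00 total_interest=$0.00
After 5 (month_end (apply 3% monthly interest)): balance=$669.50 total_interest=$19.50
After 6 (deposit($500)): balance=$1169.50 total_interest=$19.50
After 7 (withdraw($50)): balance=$1119.50 total_interest=$19.50
After 8 (deposit($1000)): balance=$2119.50 total_interest=$19.50

Answer: 2119.50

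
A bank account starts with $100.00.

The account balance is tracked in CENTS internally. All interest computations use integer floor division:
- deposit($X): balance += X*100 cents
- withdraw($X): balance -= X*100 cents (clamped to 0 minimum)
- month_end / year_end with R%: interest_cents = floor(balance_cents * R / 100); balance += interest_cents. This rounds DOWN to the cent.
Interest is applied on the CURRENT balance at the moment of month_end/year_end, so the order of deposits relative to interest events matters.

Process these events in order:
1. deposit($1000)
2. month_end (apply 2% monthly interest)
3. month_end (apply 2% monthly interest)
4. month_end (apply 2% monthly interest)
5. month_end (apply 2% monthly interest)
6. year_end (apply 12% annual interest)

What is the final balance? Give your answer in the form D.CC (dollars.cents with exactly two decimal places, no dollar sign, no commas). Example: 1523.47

Answer: 1333.53

Derivation:
After 1 (deposit($1000)): balance=$1100.00 total_interest=$0.00
After 2 (month_end (apply 2% monthly interest)): balance=$1122.00 total_interest=$22.00
After 3 (month_end (apply 2% monthly interest)): balance=$1144.44 total_interest=$44.44
After 4 (month_end (apply 2% monthly interest)): balance=$1167.32 total_interest=$67.32
After 5 (month_end (apply 2% monthly interest)): balance=$1190.66 total_interest=$90.66
After 6 (year_end (apply 12% annual interest)): balance=$1333.53 total_interest=$233.53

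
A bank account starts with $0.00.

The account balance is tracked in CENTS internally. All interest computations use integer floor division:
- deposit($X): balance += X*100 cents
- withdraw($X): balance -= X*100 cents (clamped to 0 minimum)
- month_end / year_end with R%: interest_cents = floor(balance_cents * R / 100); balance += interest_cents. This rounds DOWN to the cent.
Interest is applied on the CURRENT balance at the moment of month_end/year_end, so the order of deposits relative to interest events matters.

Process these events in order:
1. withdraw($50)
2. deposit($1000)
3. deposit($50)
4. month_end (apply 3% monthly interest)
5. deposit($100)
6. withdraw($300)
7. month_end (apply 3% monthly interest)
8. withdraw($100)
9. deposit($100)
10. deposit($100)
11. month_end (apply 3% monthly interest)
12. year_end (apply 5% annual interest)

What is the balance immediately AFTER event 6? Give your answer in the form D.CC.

After 1 (withdraw($50)): balance=$0.00 total_interest=$0.00
After 2 (deposit($1000)): balance=$1000.00 total_interest=$0.00
After 3 (deposit($50)): balance=$1050.00 total_interest=$0.00
After 4 (month_end (apply 3% monthly interest)): balance=$1081.50 total_interest=$31.50
After 5 (deposit($100)): balance=$1181.50 total_interest=$31.50
After 6 (withdraw($300)): balance=$881.50 total_interest=$31.50

Answer: 881.50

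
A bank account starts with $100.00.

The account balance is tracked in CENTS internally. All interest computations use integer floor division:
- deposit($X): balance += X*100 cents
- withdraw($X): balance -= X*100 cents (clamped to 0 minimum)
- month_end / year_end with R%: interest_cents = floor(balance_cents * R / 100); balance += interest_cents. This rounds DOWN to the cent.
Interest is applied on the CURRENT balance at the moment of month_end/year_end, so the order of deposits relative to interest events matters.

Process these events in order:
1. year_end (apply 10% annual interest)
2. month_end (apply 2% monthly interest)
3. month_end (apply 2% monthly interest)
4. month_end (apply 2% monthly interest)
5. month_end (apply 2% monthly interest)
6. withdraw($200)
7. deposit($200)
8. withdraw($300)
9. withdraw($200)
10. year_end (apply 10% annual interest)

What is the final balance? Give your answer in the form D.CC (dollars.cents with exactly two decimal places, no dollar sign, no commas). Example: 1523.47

Answer: 0.00

Derivation:
After 1 (year_end (apply 10% annual interest)): balance=$110.00 total_interest=$10.00
After 2 (month_end (apply 2% monthly interest)): balance=$112.20 total_interest=$12.20
After 3 (month_end (apply 2% monthly interest)): balance=$114.44 total_interest=$14.44
After 4 (month_end (apply 2% monthly interest)): balance=$116.72 total_interest=$16.72
After 5 (month_end (apply 2% monthly interest)): balance=$119.05 total_interest=$19.05
After 6 (withdraw($200)): balance=$0.00 total_interest=$19.05
After 7 (deposit($200)): balance=$200.00 total_interest=$19.05
After 8 (withdraw($300)): balance=$0.00 total_interest=$19.05
After 9 (withdraw($200)): balance=$0.00 total_interest=$19.05
After 10 (year_end (apply 10% annual interest)): balance=$0.00 total_interest=$19.05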